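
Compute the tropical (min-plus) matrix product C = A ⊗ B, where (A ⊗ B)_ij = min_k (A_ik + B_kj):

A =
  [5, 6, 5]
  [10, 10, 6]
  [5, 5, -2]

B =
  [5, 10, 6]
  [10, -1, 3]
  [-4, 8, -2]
A ⊗ B =
  [1, 5, 3]
  [2, 9, 4]
  [-6, 4, -4]

Apply the min-plus product entry-by-entry:
  C[0][0] = min over k of (A[0][0] + B[0][0] = 5 + 5 = 10, A[0][1] + B[1][0] = 6 + 10 = 16, A[0][2] + B[2][0] = 5 + -4 = 1) = 1 (attained at k = 2)
  C[0][1] = min over k of (A[0][0] + B[0][1] = 5 + 10 = 15, A[0][1] + B[1][1] = 6 + -1 = 5, A[0][2] + B[2][1] = 5 + 8 = 13) = 5 (attained at k = 1)
  C[0][2] = min over k of (A[0][0] + B[0][2] = 5 + 6 = 11, A[0][1] + B[1][2] = 6 + 3 = 9, A[0][2] + B[2][2] = 5 + -2 = 3) = 3 (attained at k = 2)
  C[1][0] = min over k of (A[1][0] + B[0][0] = 10 + 5 = 15, A[1][1] + B[1][0] = 10 + 10 = 20, A[1][2] + B[2][0] = 6 + -4 = 2) = 2 (attained at k = 2)
  C[1][1] = min over k of (A[1][0] + B[0][1] = 10 + 10 = 20, A[1][1] + B[1][1] = 10 + -1 = 9, A[1][2] + B[2][1] = 6 + 8 = 14) = 9 (attained at k = 1)
  C[1][2] = min over k of (A[1][0] + B[0][2] = 10 + 6 = 16, A[1][1] + B[1][2] = 10 + 3 = 13, A[1][2] + B[2][2] = 6 + -2 = 4) = 4 (attained at k = 2)
  C[2][0] = min over k of (A[2][0] + B[0][0] = 5 + 5 = 10, A[2][1] + B[1][0] = 5 + 10 = 15, A[2][2] + B[2][0] = -2 + -4 = -6) = -6 (attained at k = 2)
  C[2][1] = min over k of (A[2][0] + B[0][1] = 5 + 10 = 15, A[2][1] + B[1][1] = 5 + -1 = 4, A[2][2] + B[2][1] = -2 + 8 = 6) = 4 (attained at k = 1)
  C[2][2] = min over k of (A[2][0] + B[0][2] = 5 + 6 = 11, A[2][1] + B[1][2] = 5 + 3 = 8, A[2][2] + B[2][2] = -2 + -2 = -4) = -4 (attained at k = 2)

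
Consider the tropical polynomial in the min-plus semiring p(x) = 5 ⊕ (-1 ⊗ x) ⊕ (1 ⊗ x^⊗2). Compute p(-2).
p(-2) = -3

A tropical monomial a ⊗ x^⊗i evaluates to a + i · x. Evaluating each term at x = -2:
  Term 0 contributes 5 + 0 · -2 = 5
  Term 1 contributes -1 + 1 · -2 = -3
  Term 2 contributes 1 + 2 · -2 = -3
p(-2) = ⊕ of these = min[5, -3, -3] = -3.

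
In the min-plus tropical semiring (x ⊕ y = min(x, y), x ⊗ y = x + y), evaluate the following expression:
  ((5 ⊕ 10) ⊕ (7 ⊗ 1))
((5 ⊕ 10) ⊕ (7 ⊗ 1)) = 5

Expand innermost to outermost. Recall ⊕ takes the minimum of its arguments and ⊗ takes their sum. Working out the expression ((5 ⊕ 10) ⊕ (7 ⊗ 1)) gives 5.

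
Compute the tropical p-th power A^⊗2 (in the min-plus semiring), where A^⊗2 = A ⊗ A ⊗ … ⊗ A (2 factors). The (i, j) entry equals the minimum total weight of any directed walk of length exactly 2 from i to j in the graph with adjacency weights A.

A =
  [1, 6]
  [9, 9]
A^⊗2 =
  [2, 7]
  [10, 15]

Each entry (A^⊗2)_ij equals the minimum over all length-2 walks i = v_0 → v_1 → … → v_2 = j of Σ_t A[v_t][v_{t+1}]. For example, for (i, j) = (0, 1) we minimise over 2 possible intermediate vertex sequences; the minimum is 7, attained along the walk 0 → 0 → 1.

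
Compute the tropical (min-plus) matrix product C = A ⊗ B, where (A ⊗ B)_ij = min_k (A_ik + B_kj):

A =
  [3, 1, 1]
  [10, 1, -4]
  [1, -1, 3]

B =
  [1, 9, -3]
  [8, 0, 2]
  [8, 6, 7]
A ⊗ B =
  [4, 1, 0]
  [4, 1, 3]
  [2, -1, -2]

Apply the min-plus product entry-by-entry:
  C[0][0] = min over k of (A[0][0] + B[0][0] = 3 + 1 = 4, A[0][1] + B[1][0] = 1 + 8 = 9, A[0][2] + B[2][0] = 1 + 8 = 9) = 4 (attained at k = 0)
  C[0][1] = min over k of (A[0][0] + B[0][1] = 3 + 9 = 12, A[0][1] + B[1][1] = 1 + 0 = 1, A[0][2] + B[2][1] = 1 + 6 = 7) = 1 (attained at k = 1)
  C[0][2] = min over k of (A[0][0] + B[0][2] = 3 + -3 = 0, A[0][1] + B[1][2] = 1 + 2 = 3, A[0][2] + B[2][2] = 1 + 7 = 8) = 0 (attained at k = 0)
  C[1][0] = min over k of (A[1][0] + B[0][0] = 10 + 1 = 11, A[1][1] + B[1][0] = 1 + 8 = 9, A[1][2] + B[2][0] = -4 + 8 = 4) = 4 (attained at k = 2)
  C[1][1] = min over k of (A[1][0] + B[0][1] = 10 + 9 = 19, A[1][1] + B[1][1] = 1 + 0 = 1, A[1][2] + B[2][1] = -4 + 6 = 2) = 1 (attained at k = 1)
  C[1][2] = min over k of (A[1][0] + B[0][2] = 10 + -3 = 7, A[1][1] + B[1][2] = 1 + 2 = 3, A[1][2] + B[2][2] = -4 + 7 = 3) = 3 (attained at k = 1)
  C[2][0] = min over k of (A[2][0] + B[0][0] = 1 + 1 = 2, A[2][1] + B[1][0] = -1 + 8 = 7, A[2][2] + B[2][0] = 3 + 8 = 11) = 2 (attained at k = 0)
  C[2][1] = min over k of (A[2][0] + B[0][1] = 1 + 9 = 10, A[2][1] + B[1][1] = -1 + 0 = -1, A[2][2] + B[2][1] = 3 + 6 = 9) = -1 (attained at k = 1)
  C[2][2] = min over k of (A[2][0] + B[0][2] = 1 + -3 = -2, A[2][1] + B[1][2] = -1 + 2 = 1, A[2][2] + B[2][2] = 3 + 7 = 10) = -2 (attained at k = 0)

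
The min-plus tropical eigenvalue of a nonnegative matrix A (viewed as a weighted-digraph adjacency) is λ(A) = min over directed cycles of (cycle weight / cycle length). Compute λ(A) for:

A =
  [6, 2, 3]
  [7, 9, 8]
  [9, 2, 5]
λ(A) = 4

Enumerate directed cycles and compute their means (weight / length). Sample:
  cycle 0 → 0: weight = 6, length = 1, mean = 6/1 ≈ 6.000
  cycle 1 → 1: weight = 9, length = 1, mean = 9/1 ≈ 9.000
  cycle 2 → 2: weight = 5, length = 1, mean = 5/1 ≈ 5.000
  cycle 0 → 1 → 0: weight = 9, length = 2, mean = 9/2 ≈ 4.500
  cycle 0 → 2 → 0: weight = 12, length = 2, mean = 12/2 ≈ 6.000
  cycle 1 → 0 → 1: weight = 9, length = 2, mean = 9/2 ≈ 4.500
Minimum mean = 4.000, attained e.g. along the cycle 0 → 2 → 1 → 0 with weight 12 and length 3. So λ(A) = 12/3 = 4.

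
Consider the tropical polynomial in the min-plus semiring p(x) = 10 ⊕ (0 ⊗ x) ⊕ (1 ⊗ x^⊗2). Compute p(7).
p(7) = 7

A tropical monomial a ⊗ x^⊗i evaluates to a + i · x. Evaluating each term at x = 7:
  Term 0 contributes 10 + 0 · 7 = 10
  Term 1 contributes 0 + 1 · 7 = 7
  Term 2 contributes 1 + 2 · 7 = 15
p(7) = ⊕ of these = min[10, 7, 15] = 7.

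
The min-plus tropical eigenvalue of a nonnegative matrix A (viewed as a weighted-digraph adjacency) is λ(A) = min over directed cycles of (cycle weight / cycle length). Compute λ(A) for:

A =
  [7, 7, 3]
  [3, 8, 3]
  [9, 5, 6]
λ(A) = 11/3

Enumerate directed cycles and compute their means (weight / length). Sample:
  cycle 0 → 0: weight = 7, length = 1, mean = 7/1 ≈ 7.000
  cycle 1 → 1: weight = 8, length = 1, mean = 8/1 ≈ 8.000
  cycle 2 → 2: weight = 6, length = 1, mean = 6/1 ≈ 6.000
  cycle 0 → 1 → 0: weight = 10, length = 2, mean = 10/2 ≈ 5.000
  cycle 0 → 2 → 0: weight = 12, length = 2, mean = 12/2 ≈ 6.000
  cycle 1 → 0 → 1: weight = 10, length = 2, mean = 10/2 ≈ 5.000
Minimum mean = 3.667, attained e.g. along the cycle 0 → 2 → 1 → 0 with weight 11 and length 3. So λ(A) = 11/3 = 11/3.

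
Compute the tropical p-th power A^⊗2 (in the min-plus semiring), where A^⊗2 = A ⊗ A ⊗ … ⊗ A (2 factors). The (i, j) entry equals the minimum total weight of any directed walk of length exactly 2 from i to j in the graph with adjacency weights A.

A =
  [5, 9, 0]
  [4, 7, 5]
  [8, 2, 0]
A^⊗2 =
  [8, 2, 0]
  [9, 7, 4]
  [6, 2, 0]

Each entry (A^⊗2)_ij equals the minimum over all length-2 walks i = v_0 → v_1 → … → v_2 = j of Σ_t A[v_t][v_{t+1}]. For example, for (i, j) = (0, 2) we minimise over 3 possible intermediate vertex sequences; the minimum is 0, attained along the walk 0 → 2 → 2.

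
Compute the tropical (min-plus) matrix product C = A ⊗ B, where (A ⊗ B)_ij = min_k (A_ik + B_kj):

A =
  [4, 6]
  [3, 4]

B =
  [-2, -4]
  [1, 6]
A ⊗ B =
  [2, 0]
  [1, -1]

Apply the min-plus product entry-by-entry:
  C[0][0] = min over k of (A[0][0] + B[0][0] = 4 + -2 = 2, A[0][1] + B[1][0] = 6 + 1 = 7) = 2 (attained at k = 0)
  C[0][1] = min over k of (A[0][0] + B[0][1] = 4 + -4 = 0, A[0][1] + B[1][1] = 6 + 6 = 12) = 0 (attained at k = 0)
  C[1][0] = min over k of (A[1][0] + B[0][0] = 3 + -2 = 1, A[1][1] + B[1][0] = 4 + 1 = 5) = 1 (attained at k = 0)
  C[1][1] = min over k of (A[1][0] + B[0][1] = 3 + -4 = -1, A[1][1] + B[1][1] = 4 + 6 = 10) = -1 (attained at k = 0)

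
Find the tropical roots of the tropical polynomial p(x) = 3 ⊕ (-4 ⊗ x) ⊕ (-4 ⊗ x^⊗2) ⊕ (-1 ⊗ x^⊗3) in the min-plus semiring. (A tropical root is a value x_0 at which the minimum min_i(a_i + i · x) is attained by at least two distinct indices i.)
Roots: {-3, 0, 7}

Each tropical root is a break point of the lower envelope of the lines y = a_i + i · x (there are 4 lines, with slopes 0, 1, ..., 3). Only the lines that attain the minimum somewhere contribute to roots; other lines are dominated. Here the surviving (envelope) indices are i = 3, i = 2, i = 1, i = 0.
Intersections between consecutive envelope lines give the roots: for adjacent envelope indices i < j the intersection is x = (a_i − a_j) / (j − i). Reading off the sorted break points: {-3, 0, 7}.
Verification: at each break x_0, at least two indices attain the minimum of min_i(a_i + i · x_0).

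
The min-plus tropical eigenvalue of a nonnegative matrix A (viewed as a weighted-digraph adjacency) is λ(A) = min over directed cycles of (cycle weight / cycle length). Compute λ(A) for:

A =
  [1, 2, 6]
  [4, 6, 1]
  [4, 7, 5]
λ(A) = 1

Enumerate directed cycles and compute their means (weight / length). Sample:
  cycle 0 → 0: weight = 1, length = 1, mean = 1/1 ≈ 1.000
  cycle 1 → 1: weight = 6, length = 1, mean = 6/1 ≈ 6.000
  cycle 2 → 2: weight = 5, length = 1, mean = 5/1 ≈ 5.000
  cycle 0 → 1 → 0: weight = 6, length = 2, mean = 6/2 ≈ 3.000
  cycle 0 → 2 → 0: weight = 10, length = 2, mean = 10/2 ≈ 5.000
  cycle 1 → 0 → 1: weight = 6, length = 2, mean = 6/2 ≈ 3.000
Minimum mean = 1.000, attained e.g. along the cycle 0 → 0 with weight 1 and length 1. So λ(A) = 1/1 = 1.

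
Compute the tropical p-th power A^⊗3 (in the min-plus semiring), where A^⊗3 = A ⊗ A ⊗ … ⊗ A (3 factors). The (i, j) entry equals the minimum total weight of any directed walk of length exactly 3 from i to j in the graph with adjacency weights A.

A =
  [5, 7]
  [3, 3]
A^⊗3 =
  [13, 13]
  [9, 9]

Each entry (A^⊗3)_ij equals the minimum over all length-3 walks i = v_0 → v_1 → … → v_3 = j of Σ_t A[v_t][v_{t+1}]. For example, for (i, j) = (0, 1) we minimise over 4 possible intermediate vertex sequences; the minimum is 13, attained along the walk 0 → 1 → 1 → 1.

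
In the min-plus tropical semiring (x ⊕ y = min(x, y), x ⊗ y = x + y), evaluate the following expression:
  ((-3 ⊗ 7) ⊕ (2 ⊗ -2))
((-3 ⊗ 7) ⊕ (2 ⊗ -2)) = 0

Expand innermost to outermost. Recall ⊕ takes the minimum of its arguments and ⊗ takes their sum. Working out the expression ((-3 ⊗ 7) ⊕ (2 ⊗ -2)) gives 0.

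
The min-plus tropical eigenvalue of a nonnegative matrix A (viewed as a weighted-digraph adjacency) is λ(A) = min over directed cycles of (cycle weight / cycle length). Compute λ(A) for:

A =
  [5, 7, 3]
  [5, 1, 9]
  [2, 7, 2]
λ(A) = 1

Enumerate directed cycles and compute their means (weight / length). Sample:
  cycle 0 → 0: weight = 5, length = 1, mean = 5/1 ≈ 5.000
  cycle 1 → 1: weight = 1, length = 1, mean = 1/1 ≈ 1.000
  cycle 2 → 2: weight = 2, length = 1, mean = 2/1 ≈ 2.000
  cycle 0 → 1 → 0: weight = 12, length = 2, mean = 12/2 ≈ 6.000
  cycle 0 → 2 → 0: weight = 5, length = 2, mean = 5/2 ≈ 2.500
  cycle 1 → 0 → 1: weight = 12, length = 2, mean = 12/2 ≈ 6.000
Minimum mean = 1.000, attained e.g. along the cycle 1 → 1 with weight 1 and length 1. So λ(A) = 1/1 = 1.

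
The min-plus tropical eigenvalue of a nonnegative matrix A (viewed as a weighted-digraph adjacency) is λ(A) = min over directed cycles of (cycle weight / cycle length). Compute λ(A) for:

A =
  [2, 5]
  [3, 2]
λ(A) = 2

Enumerate directed cycles and compute their means (weight / length). Sample:
  cycle 0 → 0: weight = 2, length = 1, mean = 2/1 ≈ 2.000
  cycle 1 → 1: weight = 2, length = 1, mean = 2/1 ≈ 2.000
  cycle 0 → 1 → 0: weight = 8, length = 2, mean = 8/2 ≈ 4.000
  cycle 1 → 0 → 1: weight = 8, length = 2, mean = 8/2 ≈ 4.000
Minimum mean = 2.000, attained e.g. along the cycle 0 → 0 with weight 2 and length 1. So λ(A) = 2/1 = 2.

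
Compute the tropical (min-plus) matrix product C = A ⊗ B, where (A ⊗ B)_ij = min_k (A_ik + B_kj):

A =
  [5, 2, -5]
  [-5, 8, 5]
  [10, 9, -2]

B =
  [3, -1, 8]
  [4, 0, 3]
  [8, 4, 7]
A ⊗ B =
  [3, -1, 2]
  [-2, -6, 3]
  [6, 2, 5]

Apply the min-plus product entry-by-entry:
  C[0][0] = min over k of (A[0][0] + B[0][0] = 5 + 3 = 8, A[0][1] + B[1][0] = 2 + 4 = 6, A[0][2] + B[2][0] = -5 + 8 = 3) = 3 (attained at k = 2)
  C[0][1] = min over k of (A[0][0] + B[0][1] = 5 + -1 = 4, A[0][1] + B[1][1] = 2 + 0 = 2, A[0][2] + B[2][1] = -5 + 4 = -1) = -1 (attained at k = 2)
  C[0][2] = min over k of (A[0][0] + B[0][2] = 5 + 8 = 13, A[0][1] + B[1][2] = 2 + 3 = 5, A[0][2] + B[2][2] = -5 + 7 = 2) = 2 (attained at k = 2)
  C[1][0] = min over k of (A[1][0] + B[0][0] = -5 + 3 = -2, A[1][1] + B[1][0] = 8 + 4 = 12, A[1][2] + B[2][0] = 5 + 8 = 13) = -2 (attained at k = 0)
  C[1][1] = min over k of (A[1][0] + B[0][1] = -5 + -1 = -6, A[1][1] + B[1][1] = 8 + 0 = 8, A[1][2] + B[2][1] = 5 + 4 = 9) = -6 (attained at k = 0)
  C[1][2] = min over k of (A[1][0] + B[0][2] = -5 + 8 = 3, A[1][1] + B[1][2] = 8 + 3 = 11, A[1][2] + B[2][2] = 5 + 7 = 12) = 3 (attained at k = 0)
  C[2][0] = min over k of (A[2][0] + B[0][0] = 10 + 3 = 13, A[2][1] + B[1][0] = 9 + 4 = 13, A[2][2] + B[2][0] = -2 + 8 = 6) = 6 (attained at k = 2)
  C[2][1] = min over k of (A[2][0] + B[0][1] = 10 + -1 = 9, A[2][1] + B[1][1] = 9 + 0 = 9, A[2][2] + B[2][1] = -2 + 4 = 2) = 2 (attained at k = 2)
  C[2][2] = min over k of (A[2][0] + B[0][2] = 10 + 8 = 18, A[2][1] + B[1][2] = 9 + 3 = 12, A[2][2] + B[2][2] = -2 + 7 = 5) = 5 (attained at k = 2)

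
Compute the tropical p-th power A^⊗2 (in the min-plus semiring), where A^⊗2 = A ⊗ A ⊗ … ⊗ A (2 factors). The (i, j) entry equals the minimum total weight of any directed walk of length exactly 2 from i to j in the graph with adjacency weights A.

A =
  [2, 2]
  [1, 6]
A^⊗2 =
  [3, 4]
  [3, 3]

Each entry (A^⊗2)_ij equals the minimum over all length-2 walks i = v_0 → v_1 → … → v_2 = j of Σ_t A[v_t][v_{t+1}]. For example, for (i, j) = (0, 1) we minimise over 2 possible intermediate vertex sequences; the minimum is 4, attained along the walk 0 → 0 → 1.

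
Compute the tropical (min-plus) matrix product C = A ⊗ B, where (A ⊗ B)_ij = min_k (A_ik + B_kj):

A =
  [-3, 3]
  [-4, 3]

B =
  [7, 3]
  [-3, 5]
A ⊗ B =
  [0, 0]
  [0, -1]

Apply the min-plus product entry-by-entry:
  C[0][0] = min over k of (A[0][0] + B[0][0] = -3 + 7 = 4, A[0][1] + B[1][0] = 3 + -3 = 0) = 0 (attained at k = 1)
  C[0][1] = min over k of (A[0][0] + B[0][1] = -3 + 3 = 0, A[0][1] + B[1][1] = 3 + 5 = 8) = 0 (attained at k = 0)
  C[1][0] = min over k of (A[1][0] + B[0][0] = -4 + 7 = 3, A[1][1] + B[1][0] = 3 + -3 = 0) = 0 (attained at k = 1)
  C[1][1] = min over k of (A[1][0] + B[0][1] = -4 + 3 = -1, A[1][1] + B[1][1] = 3 + 5 = 8) = -1 (attained at k = 0)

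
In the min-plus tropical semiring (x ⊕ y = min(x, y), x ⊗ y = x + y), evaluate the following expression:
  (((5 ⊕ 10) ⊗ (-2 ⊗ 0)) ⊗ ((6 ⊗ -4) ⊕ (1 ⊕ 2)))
(((5 ⊕ 10) ⊗ (-2 ⊗ 0)) ⊗ ((6 ⊗ -4) ⊕ (1 ⊕ 2))) = 4

Expand innermost to outermost. Recall ⊕ takes the minimum of its arguments and ⊗ takes their sum. Working out the expression (((5 ⊕ 10) ⊗ (-2 ⊗ 0)) ⊗ ((6 ⊗ -4) ⊕ (1 ⊕ 2))) gives 4.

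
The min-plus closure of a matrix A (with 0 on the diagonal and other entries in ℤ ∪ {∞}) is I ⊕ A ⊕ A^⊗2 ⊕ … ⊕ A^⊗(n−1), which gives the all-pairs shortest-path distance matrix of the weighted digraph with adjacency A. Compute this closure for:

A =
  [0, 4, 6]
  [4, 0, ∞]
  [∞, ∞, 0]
Closure =
  [0, 4, 6]
  [4, 0, 10]
  [∞, ∞, 0]

This is the Floyd-Warshall all-pairs shortest-path computation. For each intermediate vertex k = 0, 1, …, 2, update dist[i][j] ← min(dist[i][j], dist[i][k] + dist[k][j]). The final matrix gives, for each (i, j), the minimum total weight of any directed path from i to j (possibly empty when i = j).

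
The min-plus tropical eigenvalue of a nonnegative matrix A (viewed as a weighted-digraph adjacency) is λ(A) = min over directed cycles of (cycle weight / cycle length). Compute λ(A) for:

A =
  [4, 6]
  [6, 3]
λ(A) = 3

Enumerate directed cycles and compute their means (weight / length). Sample:
  cycle 0 → 0: weight = 4, length = 1, mean = 4/1 ≈ 4.000
  cycle 1 → 1: weight = 3, length = 1, mean = 3/1 ≈ 3.000
  cycle 0 → 1 → 0: weight = 12, length = 2, mean = 12/2 ≈ 6.000
  cycle 1 → 0 → 1: weight = 12, length = 2, mean = 12/2 ≈ 6.000
Minimum mean = 3.000, attained e.g. along the cycle 1 → 1 with weight 3 and length 1. So λ(A) = 3/1 = 3.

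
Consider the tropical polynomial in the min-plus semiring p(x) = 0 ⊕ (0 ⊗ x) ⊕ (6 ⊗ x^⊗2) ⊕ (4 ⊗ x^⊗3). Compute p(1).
p(1) = 0

A tropical monomial a ⊗ x^⊗i evaluates to a + i · x. Evaluating each term at x = 1:
  Term 0 contributes 0 + 0 · 1 = 0
  Term 1 contributes 0 + 1 · 1 = 1
  Term 2 contributes 6 + 2 · 1 = 8
  Term 3 contributes 4 + 3 · 1 = 7
p(1) = ⊕ of these = min[0, 1, 8, 7] = 0.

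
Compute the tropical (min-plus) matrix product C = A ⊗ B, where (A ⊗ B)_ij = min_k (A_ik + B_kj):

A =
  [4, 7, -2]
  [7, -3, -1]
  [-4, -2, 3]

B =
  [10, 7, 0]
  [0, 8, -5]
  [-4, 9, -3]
A ⊗ B =
  [-6, 7, -5]
  [-5, 5, -8]
  [-2, 3, -7]

Apply the min-plus product entry-by-entry:
  C[0][0] = min over k of (A[0][0] + B[0][0] = 4 + 10 = 14, A[0][1] + B[1][0] = 7 + 0 = 7, A[0][2] + B[2][0] = -2 + -4 = -6) = -6 (attained at k = 2)
  C[0][1] = min over k of (A[0][0] + B[0][1] = 4 + 7 = 11, A[0][1] + B[1][1] = 7 + 8 = 15, A[0][2] + B[2][1] = -2 + 9 = 7) = 7 (attained at k = 2)
  C[0][2] = min over k of (A[0][0] + B[0][2] = 4 + 0 = 4, A[0][1] + B[1][2] = 7 + -5 = 2, A[0][2] + B[2][2] = -2 + -3 = -5) = -5 (attained at k = 2)
  C[1][0] = min over k of (A[1][0] + B[0][0] = 7 + 10 = 17, A[1][1] + B[1][0] = -3 + 0 = -3, A[1][2] + B[2][0] = -1 + -4 = -5) = -5 (attained at k = 2)
  C[1][1] = min over k of (A[1][0] + B[0][1] = 7 + 7 = 14, A[1][1] + B[1][1] = -3 + 8 = 5, A[1][2] + B[2][1] = -1 + 9 = 8) = 5 (attained at k = 1)
  C[1][2] = min over k of (A[1][0] + B[0][2] = 7 + 0 = 7, A[1][1] + B[1][2] = -3 + -5 = -8, A[1][2] + B[2][2] = -1 + -3 = -4) = -8 (attained at k = 1)
  C[2][0] = min over k of (A[2][0] + B[0][0] = -4 + 10 = 6, A[2][1] + B[1][0] = -2 + 0 = -2, A[2][2] + B[2][0] = 3 + -4 = -1) = -2 (attained at k = 1)
  C[2][1] = min over k of (A[2][0] + B[0][1] = -4 + 7 = 3, A[2][1] + B[1][1] = -2 + 8 = 6, A[2][2] + B[2][1] = 3 + 9 = 12) = 3 (attained at k = 0)
  C[2][2] = min over k of (A[2][0] + B[0][2] = -4 + 0 = -4, A[2][1] + B[1][2] = -2 + -5 = -7, A[2][2] + B[2][2] = 3 + -3 = 0) = -7 (attained at k = 1)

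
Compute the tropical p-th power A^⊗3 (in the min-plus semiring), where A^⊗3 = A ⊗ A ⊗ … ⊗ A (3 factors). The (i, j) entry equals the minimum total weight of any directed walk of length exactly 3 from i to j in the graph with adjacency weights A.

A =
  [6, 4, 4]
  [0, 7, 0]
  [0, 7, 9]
A^⊗3 =
  [4, 8, 8]
  [4, 4, 4]
  [4, 10, 4]

Each entry (A^⊗3)_ij equals the minimum over all length-3 walks i = v_0 → v_1 → … → v_3 = j of Σ_t A[v_t][v_{t+1}]. For example, for (i, j) = (0, 2) we minimise over 9 possible intermediate vertex sequences; the minimum is 8, attained along the walk 0 → 1 → 0 → 2.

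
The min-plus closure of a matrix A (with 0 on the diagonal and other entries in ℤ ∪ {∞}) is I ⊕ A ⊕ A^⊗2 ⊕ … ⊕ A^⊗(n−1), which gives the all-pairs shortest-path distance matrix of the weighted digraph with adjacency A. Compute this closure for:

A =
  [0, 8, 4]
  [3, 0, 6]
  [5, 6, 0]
Closure =
  [0, 8, 4]
  [3, 0, 6]
  [5, 6, 0]

This is the Floyd-Warshall all-pairs shortest-path computation. For each intermediate vertex k = 0, 1, …, 2, update dist[i][j] ← min(dist[i][j], dist[i][k] + dist[k][j]). The final matrix gives, for each (i, j), the minimum total weight of any directed path from i to j (possibly empty when i = j).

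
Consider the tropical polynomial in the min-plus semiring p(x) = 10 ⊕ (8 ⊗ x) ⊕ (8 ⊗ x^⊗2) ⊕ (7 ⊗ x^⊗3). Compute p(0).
p(0) = 7

A tropical monomial a ⊗ x^⊗i evaluates to a + i · x. Evaluating each term at x = 0:
  Term 0 contributes 10 + 0 · 0 = 10
  Term 1 contributes 8 + 1 · 0 = 8
  Term 2 contributes 8 + 2 · 0 = 8
  Term 3 contributes 7 + 3 · 0 = 7
p(0) = ⊕ of these = min[10, 8, 8, 7] = 7.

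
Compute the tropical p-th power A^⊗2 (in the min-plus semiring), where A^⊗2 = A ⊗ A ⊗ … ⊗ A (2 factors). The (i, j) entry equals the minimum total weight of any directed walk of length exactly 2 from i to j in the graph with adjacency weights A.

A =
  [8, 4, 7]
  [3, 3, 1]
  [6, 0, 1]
A^⊗2 =
  [7, 7, 5]
  [6, 1, 2]
  [3, 1, 1]

Each entry (A^⊗2)_ij equals the minimum over all length-2 walks i = v_0 → v_1 → … → v_2 = j of Σ_t A[v_t][v_{t+1}]. For example, for (i, j) = (0, 2) we minimise over 3 possible intermediate vertex sequences; the minimum is 5, attained along the walk 0 → 1 → 2.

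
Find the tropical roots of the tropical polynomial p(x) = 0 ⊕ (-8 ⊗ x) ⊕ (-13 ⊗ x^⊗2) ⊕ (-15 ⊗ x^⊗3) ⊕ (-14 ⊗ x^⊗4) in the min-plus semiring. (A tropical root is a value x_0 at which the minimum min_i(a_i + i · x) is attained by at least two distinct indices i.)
Roots: {-1, 2, 5, 8}

Each tropical root is a break point of the lower envelope of the lines y = a_i + i · x (there are 5 lines, with slopes 0, 1, ..., 4). Only the lines that attain the minimum somewhere contribute to roots; other lines are dominated. Here the surviving (envelope) indices are i = 4, i = 3, i = 2, i = 1, i = 0.
Intersections between consecutive envelope lines give the roots: for adjacent envelope indices i < j the intersection is x = (a_i − a_j) / (j − i). Reading off the sorted break points: {-1, 2, 5, 8}.
Verification: at each break x_0, at least two indices attain the minimum of min_i(a_i + i · x_0).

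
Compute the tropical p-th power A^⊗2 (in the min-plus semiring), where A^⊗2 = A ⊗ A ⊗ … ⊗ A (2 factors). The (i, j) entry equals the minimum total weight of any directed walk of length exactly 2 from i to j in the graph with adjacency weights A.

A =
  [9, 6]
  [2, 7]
A^⊗2 =
  [8, 13]
  [9, 8]

Each entry (A^⊗2)_ij equals the minimum over all length-2 walks i = v_0 → v_1 → … → v_2 = j of Σ_t A[v_t][v_{t+1}]. For example, for (i, j) = (0, 1) we minimise over 2 possible intermediate vertex sequences; the minimum is 13, attained along the walk 0 → 1 → 1.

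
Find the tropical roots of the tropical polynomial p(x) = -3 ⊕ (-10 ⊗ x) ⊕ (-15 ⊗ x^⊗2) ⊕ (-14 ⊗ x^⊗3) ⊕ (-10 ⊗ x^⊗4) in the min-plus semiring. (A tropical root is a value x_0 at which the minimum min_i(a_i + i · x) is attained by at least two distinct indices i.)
Roots: {-4, -1, 5, 7}

Each tropical root is a break point of the lower envelope of the lines y = a_i + i · x (there are 5 lines, with slopes 0, 1, ..., 4). Only the lines that attain the minimum somewhere contribute to roots; other lines are dominated. Here the surviving (envelope) indices are i = 4, i = 3, i = 2, i = 1, i = 0.
Intersections between consecutive envelope lines give the roots: for adjacent envelope indices i < j the intersection is x = (a_i − a_j) / (j − i). Reading off the sorted break points: {-4, -1, 5, 7}.
Verification: at each break x_0, at least two indices attain the minimum of min_i(a_i + i · x_0).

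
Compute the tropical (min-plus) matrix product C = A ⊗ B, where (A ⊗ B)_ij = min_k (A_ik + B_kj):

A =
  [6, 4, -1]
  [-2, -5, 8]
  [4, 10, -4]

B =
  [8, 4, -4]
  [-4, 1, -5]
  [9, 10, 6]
A ⊗ B =
  [0, 5, -1]
  [-9, -4, -10]
  [5, 6, 0]

Apply the min-plus product entry-by-entry:
  C[0][0] = min over k of (A[0][0] + B[0][0] = 6 + 8 = 14, A[0][1] + B[1][0] = 4 + -4 = 0, A[0][2] + B[2][0] = -1 + 9 = 8) = 0 (attained at k = 1)
  C[0][1] = min over k of (A[0][0] + B[0][1] = 6 + 4 = 10, A[0][1] + B[1][1] = 4 + 1 = 5, A[0][2] + B[2][1] = -1 + 10 = 9) = 5 (attained at k = 1)
  C[0][2] = min over k of (A[0][0] + B[0][2] = 6 + -4 = 2, A[0][1] + B[1][2] = 4 + -5 = -1, A[0][2] + B[2][2] = -1 + 6 = 5) = -1 (attained at k = 1)
  C[1][0] = min over k of (A[1][0] + B[0][0] = -2 + 8 = 6, A[1][1] + B[1][0] = -5 + -4 = -9, A[1][2] + B[2][0] = 8 + 9 = 17) = -9 (attained at k = 1)
  C[1][1] = min over k of (A[1][0] + B[0][1] = -2 + 4 = 2, A[1][1] + B[1][1] = -5 + 1 = -4, A[1][2] + B[2][1] = 8 + 10 = 18) = -4 (attained at k = 1)
  C[1][2] = min over k of (A[1][0] + B[0][2] = -2 + -4 = -6, A[1][1] + B[1][2] = -5 + -5 = -10, A[1][2] + B[2][2] = 8 + 6 = 14) = -10 (attained at k = 1)
  C[2][0] = min over k of (A[2][0] + B[0][0] = 4 + 8 = 12, A[2][1] + B[1][0] = 10 + -4 = 6, A[2][2] + B[2][0] = -4 + 9 = 5) = 5 (attained at k = 2)
  C[2][1] = min over k of (A[2][0] + B[0][1] = 4 + 4 = 8, A[2][1] + B[1][1] = 10 + 1 = 11, A[2][2] + B[2][1] = -4 + 10 = 6) = 6 (attained at k = 2)
  C[2][2] = min over k of (A[2][0] + B[0][2] = 4 + -4 = 0, A[2][1] + B[1][2] = 10 + -5 = 5, A[2][2] + B[2][2] = -4 + 6 = 2) = 0 (attained at k = 0)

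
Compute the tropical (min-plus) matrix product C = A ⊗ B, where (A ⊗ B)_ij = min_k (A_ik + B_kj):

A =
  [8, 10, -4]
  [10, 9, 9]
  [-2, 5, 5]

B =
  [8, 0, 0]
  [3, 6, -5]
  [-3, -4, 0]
A ⊗ B =
  [-7, -8, -4]
  [6, 5, 4]
  [2, -2, -2]

Apply the min-plus product entry-by-entry:
  C[0][0] = min over k of (A[0][0] + B[0][0] = 8 + 8 = 16, A[0][1] + B[1][0] = 10 + 3 = 13, A[0][2] + B[2][0] = -4 + -3 = -7) = -7 (attained at k = 2)
  C[0][1] = min over k of (A[0][0] + B[0][1] = 8 + 0 = 8, A[0][1] + B[1][1] = 10 + 6 = 16, A[0][2] + B[2][1] = -4 + -4 = -8) = -8 (attained at k = 2)
  C[0][2] = min over k of (A[0][0] + B[0][2] = 8 + 0 = 8, A[0][1] + B[1][2] = 10 + -5 = 5, A[0][2] + B[2][2] = -4 + 0 = -4) = -4 (attained at k = 2)
  C[1][0] = min over k of (A[1][0] + B[0][0] = 10 + 8 = 18, A[1][1] + B[1][0] = 9 + 3 = 12, A[1][2] + B[2][0] = 9 + -3 = 6) = 6 (attained at k = 2)
  C[1][1] = min over k of (A[1][0] + B[0][1] = 10 + 0 = 10, A[1][1] + B[1][1] = 9 + 6 = 15, A[1][2] + B[2][1] = 9 + -4 = 5) = 5 (attained at k = 2)
  C[1][2] = min over k of (A[1][0] + B[0][2] = 10 + 0 = 10, A[1][1] + B[1][2] = 9 + -5 = 4, A[1][2] + B[2][2] = 9 + 0 = 9) = 4 (attained at k = 1)
  C[2][0] = min over k of (A[2][0] + B[0][0] = -2 + 8 = 6, A[2][1] + B[1][0] = 5 + 3 = 8, A[2][2] + B[2][0] = 5 + -3 = 2) = 2 (attained at k = 2)
  C[2][1] = min over k of (A[2][0] + B[0][1] = -2 + 0 = -2, A[2][1] + B[1][1] = 5 + 6 = 11, A[2][2] + B[2][1] = 5 + -4 = 1) = -2 (attained at k = 0)
  C[2][2] = min over k of (A[2][0] + B[0][2] = -2 + 0 = -2, A[2][1] + B[1][2] = 5 + -5 = 0, A[2][2] + B[2][2] = 5 + 0 = 5) = -2 (attained at k = 0)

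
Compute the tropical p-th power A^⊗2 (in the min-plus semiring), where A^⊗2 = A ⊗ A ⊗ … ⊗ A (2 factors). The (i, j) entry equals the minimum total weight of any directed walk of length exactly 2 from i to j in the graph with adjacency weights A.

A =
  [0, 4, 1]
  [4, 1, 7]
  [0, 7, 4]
A^⊗2 =
  [0, 4, 1]
  [4, 2, 5]
  [0, 4, 1]

Each entry (A^⊗2)_ij equals the minimum over all length-2 walks i = v_0 → v_1 → … → v_2 = j of Σ_t A[v_t][v_{t+1}]. For example, for (i, j) = (0, 2) we minimise over 3 possible intermediate vertex sequences; the minimum is 1, attained along the walk 0 → 0 → 2.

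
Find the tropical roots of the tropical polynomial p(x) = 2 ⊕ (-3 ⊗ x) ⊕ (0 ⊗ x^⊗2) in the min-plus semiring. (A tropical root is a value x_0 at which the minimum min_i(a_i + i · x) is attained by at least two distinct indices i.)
Roots: {-3, 5}

Each tropical root is a break point of the lower envelope of the lines y = a_i + i · x (there are 3 lines, with slopes 0, 1, ..., 2). Only the lines that attain the minimum somewhere contribute to roots; other lines are dominated. Here the surviving (envelope) indices are i = 2, i = 1, i = 0.
Intersections between consecutive envelope lines give the roots: for adjacent envelope indices i < j the intersection is x = (a_i − a_j) / (j − i). Reading off the sorted break points: {-3, 5}.
Verification: at each break x_0, at least two indices attain the minimum of min_i(a_i + i · x_0).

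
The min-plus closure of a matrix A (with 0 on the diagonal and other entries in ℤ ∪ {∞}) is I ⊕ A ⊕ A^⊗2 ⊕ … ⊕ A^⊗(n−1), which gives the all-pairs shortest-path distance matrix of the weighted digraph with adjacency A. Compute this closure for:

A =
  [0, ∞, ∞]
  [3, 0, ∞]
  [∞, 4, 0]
Closure =
  [0, ∞, ∞]
  [3, 0, ∞]
  [7, 4, 0]

This is the Floyd-Warshall all-pairs shortest-path computation. For each intermediate vertex k = 0, 1, …, 2, update dist[i][j] ← min(dist[i][j], dist[i][k] + dist[k][j]). The final matrix gives, for each (i, j), the minimum total weight of any directed path from i to j (possibly empty when i = j).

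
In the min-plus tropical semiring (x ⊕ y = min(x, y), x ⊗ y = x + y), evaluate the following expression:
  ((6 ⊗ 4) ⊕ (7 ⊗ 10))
((6 ⊗ 4) ⊕ (7 ⊗ 10)) = 10

Expand innermost to outermost. Recall ⊕ takes the minimum of its arguments and ⊗ takes their sum. Working out the expression ((6 ⊗ 4) ⊕ (7 ⊗ 10)) gives 10.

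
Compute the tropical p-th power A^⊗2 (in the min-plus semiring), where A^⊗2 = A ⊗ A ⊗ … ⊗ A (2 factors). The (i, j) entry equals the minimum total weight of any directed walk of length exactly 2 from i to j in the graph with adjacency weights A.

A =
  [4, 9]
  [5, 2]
A^⊗2 =
  [8, 11]
  [7, 4]

Each entry (A^⊗2)_ij equals the minimum over all length-2 walks i = v_0 → v_1 → … → v_2 = j of Σ_t A[v_t][v_{t+1}]. For example, for (i, j) = (0, 1) we minimise over 2 possible intermediate vertex sequences; the minimum is 11, attained along the walk 0 → 1 → 1.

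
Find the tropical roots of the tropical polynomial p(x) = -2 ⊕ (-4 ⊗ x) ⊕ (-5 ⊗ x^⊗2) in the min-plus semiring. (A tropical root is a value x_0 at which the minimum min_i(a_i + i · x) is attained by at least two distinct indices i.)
Roots: {1, 2}

Each tropical root is a break point of the lower envelope of the lines y = a_i + i · x (there are 3 lines, with slopes 0, 1, ..., 2). Only the lines that attain the minimum somewhere contribute to roots; other lines are dominated. Here the surviving (envelope) indices are i = 2, i = 1, i = 0.
Intersections between consecutive envelope lines give the roots: for adjacent envelope indices i < j the intersection is x = (a_i − a_j) / (j − i). Reading off the sorted break points: {1, 2}.
Verification: at each break x_0, at least two indices attain the minimum of min_i(a_i + i · x_0).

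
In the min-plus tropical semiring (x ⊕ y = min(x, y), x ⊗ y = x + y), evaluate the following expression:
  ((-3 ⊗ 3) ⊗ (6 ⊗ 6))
((-3 ⊗ 3) ⊗ (6 ⊗ 6)) = 12

Expand innermost to outermost. Recall ⊕ takes the minimum of its arguments and ⊗ takes their sum. Working out the expression ((-3 ⊗ 3) ⊗ (6 ⊗ 6)) gives 12.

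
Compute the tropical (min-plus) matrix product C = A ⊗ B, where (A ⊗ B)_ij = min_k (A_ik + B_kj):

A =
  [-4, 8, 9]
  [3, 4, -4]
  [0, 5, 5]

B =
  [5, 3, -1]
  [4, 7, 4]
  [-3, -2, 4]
A ⊗ B =
  [1, -1, -5]
  [-7, -6, 0]
  [2, 3, -1]

Apply the min-plus product entry-by-entry:
  C[0][0] = min over k of (A[0][0] + B[0][0] = -4 + 5 = 1, A[0][1] + B[1][0] = 8 + 4 = 12, A[0][2] + B[2][0] = 9 + -3 = 6) = 1 (attained at k = 0)
  C[0][1] = min over k of (A[0][0] + B[0][1] = -4 + 3 = -1, A[0][1] + B[1][1] = 8 + 7 = 15, A[0][2] + B[2][1] = 9 + -2 = 7) = -1 (attained at k = 0)
  C[0][2] = min over k of (A[0][0] + B[0][2] = -4 + -1 = -5, A[0][1] + B[1][2] = 8 + 4 = 12, A[0][2] + B[2][2] = 9 + 4 = 13) = -5 (attained at k = 0)
  C[1][0] = min over k of (A[1][0] + B[0][0] = 3 + 5 = 8, A[1][1] + B[1][0] = 4 + 4 = 8, A[1][2] + B[2][0] = -4 + -3 = -7) = -7 (attained at k = 2)
  C[1][1] = min over k of (A[1][0] + B[0][1] = 3 + 3 = 6, A[1][1] + B[1][1] = 4 + 7 = 11, A[1][2] + B[2][1] = -4 + -2 = -6) = -6 (attained at k = 2)
  C[1][2] = min over k of (A[1][0] + B[0][2] = 3 + -1 = 2, A[1][1] + B[1][2] = 4 + 4 = 8, A[1][2] + B[2][2] = -4 + 4 = 0) = 0 (attained at k = 2)
  C[2][0] = min over k of (A[2][0] + B[0][0] = 0 + 5 = 5, A[2][1] + B[1][0] = 5 + 4 = 9, A[2][2] + B[2][0] = 5 + -3 = 2) = 2 (attained at k = 2)
  C[2][1] = min over k of (A[2][0] + B[0][1] = 0 + 3 = 3, A[2][1] + B[1][1] = 5 + 7 = 12, A[2][2] + B[2][1] = 5 + -2 = 3) = 3 (attained at k = 0)
  C[2][2] = min over k of (A[2][0] + B[0][2] = 0 + -1 = -1, A[2][1] + B[1][2] = 5 + 4 = 9, A[2][2] + B[2][2] = 5 + 4 = 9) = -1 (attained at k = 0)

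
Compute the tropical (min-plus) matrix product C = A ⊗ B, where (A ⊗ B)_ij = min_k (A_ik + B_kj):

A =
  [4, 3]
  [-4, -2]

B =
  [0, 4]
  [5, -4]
A ⊗ B =
  [4, -1]
  [-4, -6]

Apply the min-plus product entry-by-entry:
  C[0][0] = min over k of (A[0][0] + B[0][0] = 4 + 0 = 4, A[0][1] + B[1][0] = 3 + 5 = 8) = 4 (attained at k = 0)
  C[0][1] = min over k of (A[0][0] + B[0][1] = 4 + 4 = 8, A[0][1] + B[1][1] = 3 + -4 = -1) = -1 (attained at k = 1)
  C[1][0] = min over k of (A[1][0] + B[0][0] = -4 + 0 = -4, A[1][1] + B[1][0] = -2 + 5 = 3) = -4 (attained at k = 0)
  C[1][1] = min over k of (A[1][0] + B[0][1] = -4 + 4 = 0, A[1][1] + B[1][1] = -2 + -4 = -6) = -6 (attained at k = 1)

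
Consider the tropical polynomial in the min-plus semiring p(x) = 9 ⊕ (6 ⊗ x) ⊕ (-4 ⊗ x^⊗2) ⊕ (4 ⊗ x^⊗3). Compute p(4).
p(4) = 4

A tropical monomial a ⊗ x^⊗i evaluates to a + i · x. Evaluating each term at x = 4:
  Term 0 contributes 9 + 0 · 4 = 9
  Term 1 contributes 6 + 1 · 4 = 10
  Term 2 contributes -4 + 2 · 4 = 4
  Term 3 contributes 4 + 3 · 4 = 16
p(4) = ⊕ of these = min[9, 10, 4, 16] = 4.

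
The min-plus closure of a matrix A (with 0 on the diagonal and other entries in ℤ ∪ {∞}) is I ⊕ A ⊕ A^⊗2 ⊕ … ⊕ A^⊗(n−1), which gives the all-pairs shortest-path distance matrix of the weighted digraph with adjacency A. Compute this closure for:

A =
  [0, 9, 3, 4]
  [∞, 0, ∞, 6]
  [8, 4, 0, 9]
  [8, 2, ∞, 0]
Closure =
  [0, 6, 3, 4]
  [14, 0, 17, 6]
  [8, 4, 0, 9]
  [8, 2, 11, 0]

This is the Floyd-Warshall all-pairs shortest-path computation. For each intermediate vertex k = 0, 1, …, 3, update dist[i][j] ← min(dist[i][j], dist[i][k] + dist[k][j]). The final matrix gives, for each (i, j), the minimum total weight of any directed path from i to j (possibly empty when i = j).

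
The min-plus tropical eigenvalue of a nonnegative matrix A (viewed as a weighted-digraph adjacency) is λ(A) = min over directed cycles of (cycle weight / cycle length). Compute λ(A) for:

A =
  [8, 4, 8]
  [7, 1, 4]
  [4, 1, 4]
λ(A) = 1

Enumerate directed cycles and compute their means (weight / length). Sample:
  cycle 0 → 0: weight = 8, length = 1, mean = 8/1 ≈ 8.000
  cycle 1 → 1: weight = 1, length = 1, mean = 1/1 ≈ 1.000
  cycle 2 → 2: weight = 4, length = 1, mean = 4/1 ≈ 4.000
  cycle 0 → 1 → 0: weight = 11, length = 2, mean = 11/2 ≈ 5.500
  cycle 0 → 2 → 0: weight = 12, length = 2, mean = 12/2 ≈ 6.000
  cycle 1 → 0 → 1: weight = 11, length = 2, mean = 11/2 ≈ 5.500
Minimum mean = 1.000, attained e.g. along the cycle 1 → 1 with weight 1 and length 1. So λ(A) = 1/1 = 1.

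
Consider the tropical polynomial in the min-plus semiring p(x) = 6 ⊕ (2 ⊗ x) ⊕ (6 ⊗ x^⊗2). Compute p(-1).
p(-1) = 1

A tropical monomial a ⊗ x^⊗i evaluates to a + i · x. Evaluating each term at x = -1:
  Term 0 contributes 6 + 0 · -1 = 6
  Term 1 contributes 2 + 1 · -1 = 1
  Term 2 contributes 6 + 2 · -1 = 4
p(-1) = ⊕ of these = min[6, 1, 4] = 1.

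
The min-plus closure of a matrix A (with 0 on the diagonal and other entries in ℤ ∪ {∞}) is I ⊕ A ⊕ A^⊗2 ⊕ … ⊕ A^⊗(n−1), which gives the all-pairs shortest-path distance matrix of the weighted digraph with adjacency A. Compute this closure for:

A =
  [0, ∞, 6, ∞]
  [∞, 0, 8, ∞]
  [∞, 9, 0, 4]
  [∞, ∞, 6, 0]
Closure =
  [0, 15, 6, 10]
  [∞, 0, 8, 12]
  [∞, 9, 0, 4]
  [∞, 15, 6, 0]

This is the Floyd-Warshall all-pairs shortest-path computation. For each intermediate vertex k = 0, 1, …, 3, update dist[i][j] ← min(dist[i][j], dist[i][k] + dist[k][j]). The final matrix gives, for each (i, j), the minimum total weight of any directed path from i to j (possibly empty when i = j).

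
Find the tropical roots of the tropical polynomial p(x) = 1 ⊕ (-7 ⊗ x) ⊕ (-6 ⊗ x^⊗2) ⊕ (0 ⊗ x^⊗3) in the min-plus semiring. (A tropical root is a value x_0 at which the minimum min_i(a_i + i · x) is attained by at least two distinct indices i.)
Roots: {-6, -1, 8}

Each tropical root is a break point of the lower envelope of the lines y = a_i + i · x (there are 4 lines, with slopes 0, 1, ..., 3). Only the lines that attain the minimum somewhere contribute to roots; other lines are dominated. Here the surviving (envelope) indices are i = 3, i = 2, i = 1, i = 0.
Intersections between consecutive envelope lines give the roots: for adjacent envelope indices i < j the intersection is x = (a_i − a_j) / (j − i). Reading off the sorted break points: {-6, -1, 8}.
Verification: at each break x_0, at least two indices attain the minimum of min_i(a_i + i · x_0).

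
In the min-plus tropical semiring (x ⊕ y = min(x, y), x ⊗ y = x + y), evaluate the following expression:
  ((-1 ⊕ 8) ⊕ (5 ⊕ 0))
((-1 ⊕ 8) ⊕ (5 ⊕ 0)) = -1

Expand innermost to outermost. Recall ⊕ takes the minimum of its arguments and ⊗ takes their sum. Working out the expression ((-1 ⊕ 8) ⊕ (5 ⊕ 0)) gives -1.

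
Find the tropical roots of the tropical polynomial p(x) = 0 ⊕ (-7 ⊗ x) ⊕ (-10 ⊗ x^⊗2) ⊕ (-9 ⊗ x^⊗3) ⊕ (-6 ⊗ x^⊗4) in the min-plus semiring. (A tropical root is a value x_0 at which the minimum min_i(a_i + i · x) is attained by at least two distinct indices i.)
Roots: {-3, -1, 3, 7}

Each tropical root is a break point of the lower envelope of the lines y = a_i + i · x (there are 5 lines, with slopes 0, 1, ..., 4). Only the lines that attain the minimum somewhere contribute to roots; other lines are dominated. Here the surviving (envelope) indices are i = 4, i = 3, i = 2, i = 1, i = 0.
Intersections between consecutive envelope lines give the roots: for adjacent envelope indices i < j the intersection is x = (a_i − a_j) / (j − i). Reading off the sorted break points: {-3, -1, 3, 7}.
Verification: at each break x_0, at least two indices attain the minimum of min_i(a_i + i · x_0).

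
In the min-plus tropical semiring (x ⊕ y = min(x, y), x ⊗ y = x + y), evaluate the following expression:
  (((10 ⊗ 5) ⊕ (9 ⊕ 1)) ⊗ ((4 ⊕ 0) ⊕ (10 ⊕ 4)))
(((10 ⊗ 5) ⊕ (9 ⊕ 1)) ⊗ ((4 ⊕ 0) ⊕ (10 ⊕ 4))) = 1

Expand innermost to outermost. Recall ⊕ takes the minimum of its arguments and ⊗ takes their sum. Working out the expression (((10 ⊗ 5) ⊕ (9 ⊕ 1)) ⊗ ((4 ⊕ 0) ⊕ (10 ⊕ 4))) gives 1.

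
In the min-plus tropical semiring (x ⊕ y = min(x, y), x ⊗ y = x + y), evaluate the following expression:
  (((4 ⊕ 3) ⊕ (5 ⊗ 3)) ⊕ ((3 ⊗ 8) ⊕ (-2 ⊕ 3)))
(((4 ⊕ 3) ⊕ (5 ⊗ 3)) ⊕ ((3 ⊗ 8) ⊕ (-2 ⊕ 3))) = -2

Expand innermost to outermost. Recall ⊕ takes the minimum of its arguments and ⊗ takes their sum. Working out the expression (((4 ⊕ 3) ⊕ (5 ⊗ 3)) ⊕ ((3 ⊗ 8) ⊕ (-2 ⊕ 3))) gives -2.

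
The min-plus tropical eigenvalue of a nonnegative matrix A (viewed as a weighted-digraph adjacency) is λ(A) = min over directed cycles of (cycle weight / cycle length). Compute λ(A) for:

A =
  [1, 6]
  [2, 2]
λ(A) = 1

Enumerate directed cycles and compute their means (weight / length). Sample:
  cycle 0 → 0: weight = 1, length = 1, mean = 1/1 ≈ 1.000
  cycle 1 → 1: weight = 2, length = 1, mean = 2/1 ≈ 2.000
  cycle 0 → 1 → 0: weight = 8, length = 2, mean = 8/2 ≈ 4.000
  cycle 1 → 0 → 1: weight = 8, length = 2, mean = 8/2 ≈ 4.000
Minimum mean = 1.000, attained e.g. along the cycle 0 → 0 with weight 1 and length 1. So λ(A) = 1/1 = 1.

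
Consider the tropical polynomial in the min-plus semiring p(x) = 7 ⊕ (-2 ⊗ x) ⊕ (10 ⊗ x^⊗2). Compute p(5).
p(5) = 3

A tropical monomial a ⊗ x^⊗i evaluates to a + i · x. Evaluating each term at x = 5:
  Term 0 contributes 7 + 0 · 5 = 7
  Term 1 contributes -2 + 1 · 5 = 3
  Term 2 contributes 10 + 2 · 5 = 20
p(5) = ⊕ of these = min[7, 3, 20] = 3.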